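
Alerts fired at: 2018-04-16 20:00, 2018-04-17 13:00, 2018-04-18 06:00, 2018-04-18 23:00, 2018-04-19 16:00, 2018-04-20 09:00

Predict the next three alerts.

Gaps: 17, 17, 17, 17, 17 hours — each event is 17 hours after the previous one.
2018-04-20 09:00 + 17 h = 2018-04-21 02:00.
2018-04-21 02:00 + 17 h = 2018-04-21 19:00.
2018-04-21 19:00 + 17 h = 2018-04-22 12:00.

2018-04-21 02:00, 2018-04-21 19:00, 2018-04-22 12:00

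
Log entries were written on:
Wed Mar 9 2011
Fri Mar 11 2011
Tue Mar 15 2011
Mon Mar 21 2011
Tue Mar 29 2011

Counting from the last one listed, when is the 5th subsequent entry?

Tue Jun 7 2011

The spacing grows by 2 each time: 2, 4, 6, 8 days.
Next gap: 10 days. Tue Mar 29 2011 + 10 days = Fri Apr 8 2011.
Next gap: 12 days. Fri Apr 8 2011 + 12 days = Wed Apr 20 2011.
Next gap: 14 days. Wed Apr 20 2011 + 14 days = Wed May 4 2011.
Next gap: 16 days. Wed May 4 2011 + 16 days = Fri May 20 2011.
Next gap: 18 days. Fri May 20 2011 + 18 days = Tue Jun 7 2011.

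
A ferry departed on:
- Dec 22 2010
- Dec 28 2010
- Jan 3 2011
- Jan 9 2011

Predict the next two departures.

Gaps between consecutive events: 6, 6, 6 days — a constant 6-day interval.
Jan 9 2011 + 6 days = Jan 15 2011.
Jan 15 2011 + 6 days = Jan 21 2011.

Jan 15 2011, Jan 21 2011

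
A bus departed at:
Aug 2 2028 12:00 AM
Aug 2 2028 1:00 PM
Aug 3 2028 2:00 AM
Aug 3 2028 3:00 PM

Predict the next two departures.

Spacing: 13, 13, 13 h — constant 13 h.
Aug 3 2028 3:00 PM + 13 h = Aug 4 2028 4:00 AM.
Aug 4 2028 4:00 AM + 13 h = Aug 4 2028 5:00 PM.

Aug 4 2028 4:00 AM, Aug 4 2028 5:00 PM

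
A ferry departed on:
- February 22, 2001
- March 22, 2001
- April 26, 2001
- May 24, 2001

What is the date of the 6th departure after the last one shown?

November 22, 2001

These are Thursdays at 28- or 35-day spacing (28, 35, 28).
The pattern: 4th Thursday of the month.
June 2001 — 4th Thursday is June 28, 2001.
July 2001 — 4th Thursday is July 26, 2001.
4th Thursday of August 2001: August 23, 2001.
4th Thursday of September 2001: September 27, 2001.
October 2001 — 4th Thursday is October 25, 2001.
November 2001 — 4th Thursday is November 22, 2001.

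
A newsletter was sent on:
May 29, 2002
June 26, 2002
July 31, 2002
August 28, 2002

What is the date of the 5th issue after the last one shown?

Every date is a Wednesday; gaps 28, 35, 28 days.
Each is the last Wednesday of its month (at least one falls on the 29th or later, ruling out '4th Wednesday').
Last Wednesday of September 2002: September 25, 2002.
Last Wednesday of October 2002: October 30, 2002.
Last Wednesday of November 2002: November 27, 2002.
December 2002 ends with Wednesday December 25, 2002.
January 2003 ends with Wednesday January 29, 2003.

January 29, 2003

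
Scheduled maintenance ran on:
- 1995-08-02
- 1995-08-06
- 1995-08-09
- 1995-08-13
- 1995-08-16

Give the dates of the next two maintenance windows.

1995-08-20, 1995-08-23

Gaps: 4, 3, 4, 3 days — not constant, but cyclic with period 2.
The events fall on every Wednesday and Sunday.
Next Sunday: 1995-08-20.
Next Wednesday: 1995-08-23.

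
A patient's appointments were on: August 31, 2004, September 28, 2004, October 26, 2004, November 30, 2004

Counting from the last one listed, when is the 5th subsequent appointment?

April 26, 2005

All Tuesdays; the gaps (28, 28, 35) vary with month length.
This is the last Tuesday of each month.
Last Tuesday of December 2004: December 28, 2004.
January 2005 ends with Tuesday January 25, 2005.
February 2005 ends with Tuesday February 22, 2005.
March 2005 ends with Tuesday March 29, 2005.
Last Tuesday of April 2005: April 26, 2005.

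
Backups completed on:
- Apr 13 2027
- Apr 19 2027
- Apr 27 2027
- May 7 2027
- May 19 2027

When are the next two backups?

Jun 2 2027, Jun 18 2027

Intervals are 6, 8, 10, 12 days — an arithmetic progression with common difference 2.
Next gap: 14 days. May 19 2027 + 14 days = Jun 2 2027.
Next gap: 16 days. Jun 2 2027 + 16 days = Jun 18 2027.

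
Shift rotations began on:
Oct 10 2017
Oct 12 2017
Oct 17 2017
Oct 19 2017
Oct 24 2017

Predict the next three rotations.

The gap pattern 2, 5, 2, 5 repeats every 2 events.
These are the Tuesdays and Thursdays of each week.
The following Thursday is Oct 26 2017.
Next Tuesday: Oct 31 2017.
Next Thursday: Nov 2 2017.

Oct 26 2017, Oct 31 2017, Nov 2 2017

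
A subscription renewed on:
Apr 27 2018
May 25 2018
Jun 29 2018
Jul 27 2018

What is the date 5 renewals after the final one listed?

These are Fridays with 28, 35, 28-day gaps.
Each is the final Friday of its month — Jun 29 2018 is past the 28th, so '4th Friday' doesn't fit.
Last Friday of August 2018: Aug 31 2018.
Last Friday of September 2018: Sep 28 2018.
Last Friday of October 2018: Oct 26 2018.
Last Friday of November 2018: Nov 30 2018.
Last Friday of December 2018: Dec 28 2018.

Dec 28 2018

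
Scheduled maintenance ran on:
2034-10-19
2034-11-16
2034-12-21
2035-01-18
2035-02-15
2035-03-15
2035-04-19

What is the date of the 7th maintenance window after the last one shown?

These are Thursdays at 28- or 35-day spacing (28, 35, 28, 28, 28, 35).
The pattern: 3rd Thursday of the month.
3rd Thursday of May 2035: 2035-05-17.
June 2035 — 3rd Thursday is 2035-06-21.
July 2035 — 3rd Thursday is 2035-07-19.
3rd Thursday of August 2035: 2035-08-16.
3rd Thursday of September 2035: 2035-09-20.
October 2035 — 3rd Thursday is 2035-10-18.
November 2035 — 3rd Thursday is 2035-11-15.

2035-11-15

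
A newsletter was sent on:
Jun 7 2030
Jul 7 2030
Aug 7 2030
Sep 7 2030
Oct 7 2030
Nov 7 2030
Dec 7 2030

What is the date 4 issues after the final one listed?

Apr 7 2031

Gaps: 30, 31, 31, 30, 31, 30 days — not constant. Every event is on the 7th of the month.
Pattern: the 7th of each month.
Next: January 2031 → Jan 7 2031.
Next: February 2031 → Feb 7 2031.
Next: March 2031 → Mar 7 2031.
April 2031: Apr 7 2031.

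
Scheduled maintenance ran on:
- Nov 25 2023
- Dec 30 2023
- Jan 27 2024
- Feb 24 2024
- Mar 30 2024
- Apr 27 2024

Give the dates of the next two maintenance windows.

Every date is a Saturday; gaps 35, 28, 28, 35, 28 days.
Each is the last Saturday of its month (at least one falls on the 29th or later, ruling out '4th Saturday').
May 2024 ends with Saturday May 25 2024.
Last Saturday of June 2024: Jun 29 2024.

May 25 2024, Jun 29 2024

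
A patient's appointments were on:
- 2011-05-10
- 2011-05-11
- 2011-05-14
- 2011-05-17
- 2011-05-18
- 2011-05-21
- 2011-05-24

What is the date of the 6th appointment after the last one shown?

2011-06-07

Gaps: 1, 3, 3, 1, 3, 3 days — not constant, but cyclic with period 3.
The events fall on every Tuesday, Wednesday and Saturday.
The following Wednesday is 2011-05-25.
The following Saturday is 2011-05-28.
Next Tuesday: 2011-05-31.
Next Wednesday: 2011-06-01.
Next Saturday: 2011-06-04.
Next Tuesday: 2011-06-07.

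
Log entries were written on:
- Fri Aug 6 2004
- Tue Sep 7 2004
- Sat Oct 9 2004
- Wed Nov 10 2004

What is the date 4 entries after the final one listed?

Fri Mar 18 2005

Gaps between consecutive events: 32, 32, 32 days — a constant 32-day interval.
Wed Nov 10 2004 + 32 days = Sun Dec 12 2004.
Sun Dec 12 2004 + 32 days = Thu Jan 13 2005.
Thu Jan 13 2005 + 32 days = Mon Feb 14 2005.
Mon Feb 14 2005 + 32 days = Fri Mar 18 2005.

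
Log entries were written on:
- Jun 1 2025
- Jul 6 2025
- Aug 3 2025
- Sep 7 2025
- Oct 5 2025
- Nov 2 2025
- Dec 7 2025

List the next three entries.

All dates are Sundays, 35, 28, 35, 28, 28, 35 days apart.
Specifically, the 1st Sunday of each month.
1st Sunday of January 2026: Jan 4 2026.
February 2026 — 1st Sunday is Feb 1 2026.
March 2026 — 1st Sunday is Mar 1 2026.

Jan 4 2026, Feb 1 2026, Mar 1 2026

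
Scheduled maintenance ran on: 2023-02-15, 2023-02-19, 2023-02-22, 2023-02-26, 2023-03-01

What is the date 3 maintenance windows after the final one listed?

2023-03-12

Gaps: 4, 3, 4, 3 days — not constant, but cyclic with period 2.
The events fall on every Wednesday and Sunday.
Next Sunday: 2023-03-05.
Next Wednesday: 2023-03-08.
The following Sunday is 2023-03-12.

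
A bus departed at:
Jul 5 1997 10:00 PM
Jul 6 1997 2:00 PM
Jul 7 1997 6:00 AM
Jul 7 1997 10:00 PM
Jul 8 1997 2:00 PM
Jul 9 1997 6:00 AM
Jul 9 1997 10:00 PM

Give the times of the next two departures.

Jul 10 1997 2:00 PM, Jul 11 1997 6:00 AM

The interval is a steady 16 hours (16, 16, 16, 16, 16, 16).
Jul 9 1997 10:00 PM + 16 h = Jul 10 1997 2:00 PM.
Jul 10 1997 2:00 PM + 16 h = Jul 11 1997 6:00 AM.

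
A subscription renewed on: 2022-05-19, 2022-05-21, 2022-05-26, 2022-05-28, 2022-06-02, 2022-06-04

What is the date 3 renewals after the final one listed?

The gap pattern 2, 5, 2, 5, 2 repeats every 2 events.
These are the Thursdays and Saturdays of each week.
The following Thursday is 2022-06-09.
The following Saturday is 2022-06-11.
Next Thursday: 2022-06-16.

2022-06-16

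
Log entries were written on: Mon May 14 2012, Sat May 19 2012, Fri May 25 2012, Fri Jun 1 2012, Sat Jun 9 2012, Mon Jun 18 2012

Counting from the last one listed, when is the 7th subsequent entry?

Mon Sep 17 2012

Gaps: 5, 6, 7, 8, 9 days — each gap is 1 larger than the previous one.
Next gap: 10 days. Mon Jun 18 2012 + 10 days = Thu Jun 28 2012.
Next gap: 11 days. Thu Jun 28 2012 + 11 days = Mon Jul 9 2012.
Next gap: 12 days. Mon Jul 9 2012 + 12 days = Sat Jul 21 2012.
Next gap: 13 days. Sat Jul 21 2012 + 13 days = Fri Aug 3 2012.
Next gap: 14 days. Fri Aug 3 2012 + 14 days = Fri Aug 17 2012.
Next gap: 15 days. Fri Aug 17 2012 + 15 days = Sat Sep 1 2012.
Next gap: 16 days. Sat Sep 1 2012 + 16 days = Mon Sep 17 2012.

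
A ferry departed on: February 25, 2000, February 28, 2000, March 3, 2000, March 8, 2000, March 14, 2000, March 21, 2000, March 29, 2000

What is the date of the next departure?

April 7, 2000

The spacing grows by 1 each time: 3, 4, 5, 6, 7, 8 days.
Next gap: 9 days. March 29, 2000 + 9 days = April 7, 2000.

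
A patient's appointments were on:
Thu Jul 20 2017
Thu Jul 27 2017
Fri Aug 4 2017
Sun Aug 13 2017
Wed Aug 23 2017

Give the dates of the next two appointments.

Sun Sep 3 2017, Fri Sep 15 2017

The spacing grows by 1 each time: 7, 8, 9, 10 days.
Next gap: 11 days. Wed Aug 23 2017 + 11 days = Sun Sep 3 2017.
Next gap: 12 days. Sun Sep 3 2017 + 12 days = Fri Sep 15 2017.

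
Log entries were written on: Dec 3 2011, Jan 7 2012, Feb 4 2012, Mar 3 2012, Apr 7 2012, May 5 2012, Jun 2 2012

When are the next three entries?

Jul 7 2012, Aug 4 2012, Sep 1 2012

All dates are Saturdays, 35, 28, 28, 35, 28, 28 days apart.
Specifically, the 1st Saturday of each month.
July 2012 — 1st Saturday is Jul 7 2012.
August 2012 — 1st Saturday is Aug 4 2012.
September 2012 — 1st Saturday is Sep 1 2012.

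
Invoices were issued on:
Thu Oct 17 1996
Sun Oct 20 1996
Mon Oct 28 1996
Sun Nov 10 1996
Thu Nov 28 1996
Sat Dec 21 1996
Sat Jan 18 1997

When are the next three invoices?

Thu Feb 20 1997, Sun Mar 30 1997, Mon May 12 1997

Intervals are 3, 8, 13, 18, 23, 28 days — an arithmetic progression with common difference 5.
Next gap: 33 days. Sat Jan 18 1997 + 33 days = Thu Feb 20 1997.
Next gap: 38 days. Thu Feb 20 1997 + 38 days = Sun Mar 30 1997.
Next gap: 43 days. Sun Mar 30 1997 + 43 days = Mon May 12 1997.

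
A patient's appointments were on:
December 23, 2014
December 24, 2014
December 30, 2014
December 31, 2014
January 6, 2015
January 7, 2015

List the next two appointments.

January 13, 2015; January 14, 2015

The gap pattern 1, 6, 1, 6, 1 repeats every 2 events.
These are the Tuesdays and Wednesdays of each week.
The following Tuesday is January 13, 2015.
Next Wednesday: January 14, 2015.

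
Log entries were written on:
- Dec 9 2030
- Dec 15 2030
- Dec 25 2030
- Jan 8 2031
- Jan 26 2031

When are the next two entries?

Intervals are 6, 10, 14, 18 days — an arithmetic progression with common difference 4.
Next gap: 22 days. Jan 26 2031 + 22 days = Feb 17 2031.
Next gap: 26 days. Feb 17 2031 + 26 days = Mar 15 2031.

Feb 17 2031, Mar 15 2031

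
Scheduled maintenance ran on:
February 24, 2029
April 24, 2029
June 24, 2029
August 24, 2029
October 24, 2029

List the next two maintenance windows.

The day-of-month is always 24 (59, 61, 61, 61 days between events).
So this recurs on the 24th of every 2 months.
Next: December 2029 → December 24, 2029.
February 2030: February 24, 2030.

December 24, 2029; February 24, 2030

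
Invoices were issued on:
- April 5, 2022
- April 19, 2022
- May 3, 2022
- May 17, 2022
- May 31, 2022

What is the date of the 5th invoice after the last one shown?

Every event comes 14 days after the last (14, 14, 14, 14).
May 31, 2022 + 14 days = June 14, 2022.
June 14, 2022 + 14 days = June 28, 2022.
June 28, 2022 + 14 days = July 12, 2022.
July 12, 2022 + 14 days = July 26, 2022.
July 26, 2022 + 14 days = August 9, 2022.

August 9, 2022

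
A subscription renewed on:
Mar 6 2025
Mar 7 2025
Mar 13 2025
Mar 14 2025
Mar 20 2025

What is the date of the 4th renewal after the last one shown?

The gap pattern 1, 6, 1, 6 repeats every 2 events.
These are the Thursdays and Fridays of each week.
The following Friday is Mar 21 2025.
The following Thursday is Mar 27 2025.
Next Friday: Mar 28 2025.
The following Thursday is Apr 3 2025.

Apr 3 2025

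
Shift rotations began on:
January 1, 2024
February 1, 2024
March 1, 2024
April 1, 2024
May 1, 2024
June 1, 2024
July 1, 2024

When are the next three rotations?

Gaps: 31, 29, 31, 30, 31, 30 days — not constant. Every event is on the 1st of the month.
Pattern: the 1st of each month.
Next: August 2024 → August 1, 2024.
September 2024: September 1, 2024.
Next: October 2024 → October 1, 2024.

August 1, 2024; September 1, 2024; October 1, 2024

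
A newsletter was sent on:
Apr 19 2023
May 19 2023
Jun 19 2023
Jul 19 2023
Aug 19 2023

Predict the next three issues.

The day-of-month is always 19 (30, 31, 30, 31 days between events).
So this recurs on the 19th of each month.
September 2023: Sep 19 2023.
Next: October 2023 → Oct 19 2023.
November 2023: Nov 19 2023.

Sep 19 2023, Oct 19 2023, Nov 19 2023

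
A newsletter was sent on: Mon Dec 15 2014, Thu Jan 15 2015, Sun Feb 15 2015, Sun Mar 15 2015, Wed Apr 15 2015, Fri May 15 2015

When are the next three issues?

The day-of-month is always 15 (31, 31, 28, 31, 30 days between events).
So this recurs on the 15th of each month.
Next: June 2015 → Mon Jun 15 2015.
Next: July 2015 → Wed Jul 15 2015.
August 2015: Sat Aug 15 2015.

Mon Jun 15 2015, Wed Jul 15 2015, Sat Aug 15 2015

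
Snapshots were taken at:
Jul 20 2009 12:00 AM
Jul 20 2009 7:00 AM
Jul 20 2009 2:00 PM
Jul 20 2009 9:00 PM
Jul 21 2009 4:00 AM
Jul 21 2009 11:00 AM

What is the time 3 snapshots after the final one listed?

Jul 22 2009 8:00 AM

Gaps: 7, 7, 7, 7, 7 hours — each event is 7 hours after the previous one.
Jul 21 2009 11:00 AM + 7 h = Jul 21 2009 6:00 PM.
Jul 21 2009 6:00 PM + 7 h = Jul 22 2009 1:00 AM.
Jul 22 2009 1:00 AM + 7 h = Jul 22 2009 8:00 AM.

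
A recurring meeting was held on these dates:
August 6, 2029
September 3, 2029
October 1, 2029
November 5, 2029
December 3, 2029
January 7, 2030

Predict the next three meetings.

February 4, 2030; March 4, 2030; April 1, 2030

All dates are Mondays, 28, 28, 35, 28, 35 days apart.
Specifically, the 1st Monday of each month.
1st Monday of February 2030: February 4, 2030.
1st Monday of March 2030: March 4, 2030.
April 2030 — 1st Monday is April 1, 2030.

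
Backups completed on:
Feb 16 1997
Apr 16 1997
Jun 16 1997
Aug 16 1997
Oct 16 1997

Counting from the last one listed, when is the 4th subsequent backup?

Jun 16 1998

Gaps: 59, 61, 61, 61 days — not constant. Every event is on the 16th of the month.
Pattern: the 16th of every 2 months.
December 1997: Dec 16 1997.
February 1998: Feb 16 1998.
April 1998: Apr 16 1998.
June 1998: Jun 16 1998.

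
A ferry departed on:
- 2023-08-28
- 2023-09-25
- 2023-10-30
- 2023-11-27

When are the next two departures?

2023-12-25, 2024-01-29

Every date is a Monday; gaps 28, 35, 28 days.
Each is the last Monday of its month (at least one falls on the 29th or later, ruling out '4th Monday').
Last Monday of December 2023: 2023-12-25.
Last Monday of January 2024: 2024-01-29.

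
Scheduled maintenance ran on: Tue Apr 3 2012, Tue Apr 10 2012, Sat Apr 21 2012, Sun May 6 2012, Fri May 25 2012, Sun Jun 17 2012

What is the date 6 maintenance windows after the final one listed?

Fri Jan 25 2013

The spacing grows by 4 each time: 7, 11, 15, 19, 23 days.
Next gap: 27 days. Sun Jun 17 2012 + 27 days = Sat Jul 14 2012.
Next gap: 31 days. Sat Jul 14 2012 + 31 days = Tue Aug 14 2012.
Next gap: 35 days. Tue Aug 14 2012 + 35 days = Tue Sep 18 2012.
Next gap: 39 days. Tue Sep 18 2012 + 39 days = Sat Oct 27 2012.
Next gap: 43 days. Sat Oct 27 2012 + 43 days = Sun Dec 9 2012.
Next gap: 47 days. Sun Dec 9 2012 + 47 days = Fri Jan 25 2013.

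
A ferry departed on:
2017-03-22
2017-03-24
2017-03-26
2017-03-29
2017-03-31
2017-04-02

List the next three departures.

2017-04-05, 2017-04-07, 2017-04-09

Every event lands on a Wednesday or Friday or Sunday (gaps cycle 2, 2, 3, 2, 2).
So the schedule is: every Wednesday, Friday and Sunday.
The following Wednesday is 2017-04-05.
The following Friday is 2017-04-07.
Next Sunday: 2017-04-09.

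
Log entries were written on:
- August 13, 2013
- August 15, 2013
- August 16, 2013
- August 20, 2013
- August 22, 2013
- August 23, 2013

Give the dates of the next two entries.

Every event lands on a Tuesday or Thursday or Friday (gaps cycle 2, 1, 4, 2, 1).
So the schedule is: every Tuesday, Thursday and Friday.
Next Tuesday: August 27, 2013.
Next Thursday: August 29, 2013.

August 27, 2013; August 29, 2013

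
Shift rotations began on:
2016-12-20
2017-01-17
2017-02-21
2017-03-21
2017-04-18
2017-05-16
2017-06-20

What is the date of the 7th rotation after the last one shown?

All dates are Tuesdays, 28, 35, 28, 28, 28, 35 days apart.
Specifically, the 3rd Tuesday of each month.
3rd Tuesday of July 2017: 2017-07-18.
August 2017 — 3rd Tuesday is 2017-08-15.
3rd Tuesday of September 2017: 2017-09-19.
3rd Tuesday of October 2017: 2017-10-17.
3rd Tuesday of November 2017: 2017-11-21.
3rd Tuesday of December 2017: 2017-12-19.
January 2018 — 3rd Tuesday is 2018-01-16.

2018-01-16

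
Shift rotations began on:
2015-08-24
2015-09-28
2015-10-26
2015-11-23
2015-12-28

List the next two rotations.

Gaps: 35, 28, 28, 35 days — a mix of 28 and 35. Every date is a Monday.
Each is the 4th Monday of its month.
January 2016 — 4th Monday is 2016-01-25.
4th Monday of February 2016: 2016-02-22.

2016-01-25, 2016-02-22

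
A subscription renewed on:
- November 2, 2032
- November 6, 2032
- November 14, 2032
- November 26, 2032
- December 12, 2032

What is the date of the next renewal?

Intervals are 4, 8, 12, 16 days — an arithmetic progression with common difference 4.
Next gap: 20 days. December 12, 2032 + 20 days = January 1, 2033.

January 1, 2033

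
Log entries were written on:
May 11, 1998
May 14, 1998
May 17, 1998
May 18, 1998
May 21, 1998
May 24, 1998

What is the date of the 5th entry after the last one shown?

Gaps: 3, 3, 1, 3, 3 days — not constant, but cyclic with period 3.
The events fall on every Monday, Thursday and Sunday.
The following Monday is May 25, 1998.
Next Thursday: May 28, 1998.
The following Sunday is May 31, 1998.
Next Monday: June 1, 1998.
Next Thursday: June 4, 1998.

June 4, 1998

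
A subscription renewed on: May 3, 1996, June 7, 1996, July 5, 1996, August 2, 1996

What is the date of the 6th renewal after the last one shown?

February 7, 1997

All dates are Fridays, 35, 28, 28 days apart.
Specifically, the 1st Friday of each month.
September 1996 — 1st Friday is September 6, 1996.
1st Friday of October 1996: October 4, 1996.
November 1996 — 1st Friday is November 1, 1996.
1st Friday of December 1996: December 6, 1996.
1st Friday of January 1997: January 3, 1997.
February 1997 — 1st Friday is February 7, 1997.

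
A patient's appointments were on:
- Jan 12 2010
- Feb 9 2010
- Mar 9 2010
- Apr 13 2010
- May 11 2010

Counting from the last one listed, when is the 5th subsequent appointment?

Oct 12 2010

These are Tuesdays at 28- or 35-day spacing (28, 28, 35, 28).
The pattern: 2nd Tuesday of the month.
June 2010 — 2nd Tuesday is Jun 8 2010.
July 2010 — 2nd Tuesday is Jul 13 2010.
August 2010 — 2nd Tuesday is Aug 10 2010.
September 2010 — 2nd Tuesday is Sep 14 2010.
2nd Tuesday of October 2010: Oct 12 2010.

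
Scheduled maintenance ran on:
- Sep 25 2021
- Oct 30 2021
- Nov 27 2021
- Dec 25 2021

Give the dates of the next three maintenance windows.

Jan 29 2022, Feb 26 2022, Mar 26 2022

Every date is a Saturday; gaps 35, 28, 28 days.
Each is the last Saturday of its month (at least one falls on the 29th or later, ruling out '4th Saturday').
Last Saturday of January 2022: Jan 29 2022.
Last Saturday of February 2022: Feb 26 2022.
March 2022 ends with Saturday Mar 26 2022.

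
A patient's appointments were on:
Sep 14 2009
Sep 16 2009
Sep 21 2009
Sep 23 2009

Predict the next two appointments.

Sep 28 2009, Sep 30 2009

Gaps: 2, 5, 2 days — not constant, but cyclic with period 2.
The events fall on every Monday and Wednesday.
The following Monday is Sep 28 2009.
The following Wednesday is Sep 30 2009.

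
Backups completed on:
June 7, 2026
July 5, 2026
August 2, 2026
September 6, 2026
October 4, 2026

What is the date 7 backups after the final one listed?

These are Sundays at 28- or 35-day spacing (28, 28, 35, 28).
The pattern: 1st Sunday of the month.
November 2026 — 1st Sunday is November 1, 2026.
December 2026 — 1st Sunday is December 6, 2026.
1st Sunday of January 2027: January 3, 2027.
1st Sunday of February 2027: February 7, 2027.
March 2027 — 1st Sunday is March 7, 2027.
April 2027 — 1st Sunday is April 4, 2027.
May 2027 — 1st Sunday is May 2, 2027.

May 2, 2027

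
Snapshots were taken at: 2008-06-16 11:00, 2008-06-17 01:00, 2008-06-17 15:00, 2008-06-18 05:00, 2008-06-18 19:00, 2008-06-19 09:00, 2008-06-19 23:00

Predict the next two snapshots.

Gaps: 14, 14, 14, 14, 14, 14 hours — each event is 14 hours after the previous one.
2008-06-19 23:00 + 14 h = 2008-06-20 13:00.
2008-06-20 13:00 + 14 h = 2008-06-21 03:00.

2008-06-20 13:00, 2008-06-21 03:00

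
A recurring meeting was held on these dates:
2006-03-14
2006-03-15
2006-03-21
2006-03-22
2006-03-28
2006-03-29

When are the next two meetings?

2006-04-04, 2006-04-05

Every event lands on a Tuesday or Wednesday (gaps cycle 1, 6, 1, 6, 1).
So the schedule is: every Tuesday and Wednesday.
Next Tuesday: 2006-04-04.
The following Wednesday is 2006-04-05.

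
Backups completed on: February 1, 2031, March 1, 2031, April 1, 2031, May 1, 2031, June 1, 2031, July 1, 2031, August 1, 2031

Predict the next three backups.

Each date is the 1st; the gaps (28, 31, 30, 31, 30, 31) track the month lengths.
The rule is the 1st of each month.
September 2031: September 1, 2031.
Next: October 2031 → October 1, 2031.
Next: November 2031 → November 1, 2031.

September 1, 2031; October 1, 2031; November 1, 2031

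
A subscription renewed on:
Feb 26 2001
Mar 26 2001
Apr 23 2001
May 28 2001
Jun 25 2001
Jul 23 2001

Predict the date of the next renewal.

Gaps: 28, 28, 35, 28, 28 days — a mix of 28 and 35. Every date is a Monday.
Each is the 4th Monday of its month.
4th Monday of August 2001: Aug 27 2001.

Aug 27 2001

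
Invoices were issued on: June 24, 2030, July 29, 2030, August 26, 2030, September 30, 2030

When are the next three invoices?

October 28, 2030; November 25, 2030; December 30, 2030

Every date is a Monday; gaps 35, 28, 35 days.
Each is the last Monday of its month (at least one falls on the 29th or later, ruling out '4th Monday').
October 2030 ends with Monday October 28, 2030.
November 2030 ends with Monday November 25, 2030.
Last Monday of December 2030: December 30, 2030.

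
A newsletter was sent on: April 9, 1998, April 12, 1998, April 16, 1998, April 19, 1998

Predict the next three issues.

April 23, 1998; April 26, 1998; April 30, 1998

Every event lands on a Thursday or Sunday (gaps cycle 3, 4, 3).
So the schedule is: every Thursday and Sunday.
The following Thursday is April 23, 1998.
Next Sunday: April 26, 1998.
The following Thursday is April 30, 1998.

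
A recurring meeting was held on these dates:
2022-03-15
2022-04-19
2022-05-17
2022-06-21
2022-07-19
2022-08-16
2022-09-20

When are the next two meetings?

2022-10-18, 2022-11-15

All dates are Tuesdays, 35, 28, 35, 28, 28, 35 days apart.
Specifically, the 3rd Tuesday of each month.
October 2022 — 3rd Tuesday is 2022-10-18.
3rd Tuesday of November 2022: 2022-11-15.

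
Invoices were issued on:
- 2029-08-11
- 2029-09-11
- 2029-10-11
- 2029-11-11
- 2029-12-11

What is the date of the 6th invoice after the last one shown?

2030-06-11

Gaps: 31, 30, 31, 30 days — not constant. Every event is on the 11th of the month.
Pattern: the 11th of each month.
Next: January 2030 → 2030-01-11.
Next: February 2030 → 2030-02-11.
Next: March 2030 → 2030-03-11.
April 2030: 2030-04-11.
May 2030: 2030-05-11.
Next: June 2030 → 2030-06-11.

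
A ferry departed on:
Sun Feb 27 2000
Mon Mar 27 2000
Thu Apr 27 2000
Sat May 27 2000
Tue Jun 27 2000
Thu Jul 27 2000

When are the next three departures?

The day-of-month is always 27 (29, 31, 30, 31, 30 days between events).
So this recurs on the 27th of each month.
Next: August 2000 → Sun Aug 27 2000.
September 2000: Wed Sep 27 2000.
October 2000: Fri Oct 27 2000.

Sun Aug 27 2000, Wed Sep 27 2000, Fri Oct 27 2000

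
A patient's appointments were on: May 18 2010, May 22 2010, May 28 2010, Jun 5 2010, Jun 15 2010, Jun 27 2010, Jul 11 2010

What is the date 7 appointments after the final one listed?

The spacing grows by 2 each time: 4, 6, 8, 10, 12, 14 days.
Next gap: 16 days. Jul 11 2010 + 16 days = Jul 27 2010.
Next gap: 18 days. Jul 27 2010 + 18 days = Aug 14 2010.
Next gap: 20 days. Aug 14 2010 + 20 days = Sep 3 2010.
Next gap: 22 days. Sep 3 2010 + 22 days = Sep 25 2010.
Next gap: 24 days. Sep 25 2010 + 24 days = Oct 19 2010.
Next gap: 26 days. Oct 19 2010 + 26 days = Nov 14 2010.
Next gap: 28 days. Nov 14 2010 + 28 days = Dec 12 2010.

Dec 12 2010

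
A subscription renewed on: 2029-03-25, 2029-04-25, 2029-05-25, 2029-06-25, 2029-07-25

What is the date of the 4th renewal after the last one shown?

The day-of-month is always 25 (31, 30, 31, 30 days between events).
So this recurs on the 25th of each month.
Next: August 2029 → 2029-08-25.
September 2029: 2029-09-25.
Next: October 2029 → 2029-10-25.
November 2029: 2029-11-25.

2029-11-25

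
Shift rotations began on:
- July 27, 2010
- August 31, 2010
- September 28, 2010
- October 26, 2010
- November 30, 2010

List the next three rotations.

December 28, 2010; January 25, 2011; February 22, 2011

Every date is a Tuesday; gaps 35, 28, 28, 35 days.
Each is the last Tuesday of its month (at least one falls on the 29th or later, ruling out '4th Tuesday').
December 2010 ends with Tuesday December 28, 2010.
January 2011 ends with Tuesday January 25, 2011.
February 2011 ends with Tuesday February 22, 2011.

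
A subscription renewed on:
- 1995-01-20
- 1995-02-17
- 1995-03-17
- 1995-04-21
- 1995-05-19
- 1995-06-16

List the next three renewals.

These are Fridays at 28- or 35-day spacing (28, 28, 35, 28, 28).
The pattern: 3rd Friday of the month.
July 1995 — 3rd Friday is 1995-07-21.
August 1995 — 3rd Friday is 1995-08-18.
September 1995 — 3rd Friday is 1995-09-15.

1995-07-21, 1995-08-18, 1995-09-15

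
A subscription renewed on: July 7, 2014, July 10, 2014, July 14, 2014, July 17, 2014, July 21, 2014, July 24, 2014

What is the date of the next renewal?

Gaps: 3, 4, 3, 4, 3 days — not constant, but cyclic with period 2.
The events fall on every Monday and Thursday.
The following Monday is July 28, 2014.

July 28, 2014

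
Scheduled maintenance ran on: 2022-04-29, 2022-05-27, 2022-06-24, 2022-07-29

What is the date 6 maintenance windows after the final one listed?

2023-01-27

Every date is a Friday; gaps 28, 28, 35 days.
Each is the last Friday of its month (at least one falls on the 29th or later, ruling out '4th Friday').
Last Friday of August 2022: 2022-08-26.
September 2022 ends with Friday 2022-09-30.
October 2022 ends with Friday 2022-10-28.
November 2022 ends with Friday 2022-11-25.
December 2022 ends with Friday 2022-12-30.
January 2023 ends with Friday 2023-01-27.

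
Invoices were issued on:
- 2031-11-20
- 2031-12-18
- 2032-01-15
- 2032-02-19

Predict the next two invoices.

These are Thursdays at 28- or 35-day spacing (28, 28, 35).
The pattern: 3rd Thursday of the month.
3rd Thursday of March 2032: 2032-03-18.
April 2032 — 3rd Thursday is 2032-04-15.

2032-03-18, 2032-04-15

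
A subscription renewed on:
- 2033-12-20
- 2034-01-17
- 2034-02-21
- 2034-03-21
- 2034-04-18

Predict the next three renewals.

2034-05-16, 2034-06-20, 2034-07-18

Gaps: 28, 35, 28, 28 days — a mix of 28 and 35. Every date is a Tuesday.
Each is the 3rd Tuesday of its month.
3rd Tuesday of May 2034: 2034-05-16.
June 2034 — 3rd Tuesday is 2034-06-20.
3rd Tuesday of July 2034: 2034-07-18.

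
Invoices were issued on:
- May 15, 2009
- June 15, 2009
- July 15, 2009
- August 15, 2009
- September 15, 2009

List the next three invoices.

Gaps: 31, 30, 31, 31 days — not constant. Every event is on the 15th of the month.
Pattern: the 15th of each month.
October 2009: October 15, 2009.
Next: November 2009 → November 15, 2009.
December 2009: December 15, 2009.

October 15, 2009; November 15, 2009; December 15, 2009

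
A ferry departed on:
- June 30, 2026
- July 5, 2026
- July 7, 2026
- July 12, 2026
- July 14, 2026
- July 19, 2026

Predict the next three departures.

The gap pattern 5, 2, 5, 2, 5 repeats every 2 events.
These are the Tuesdays and Sundays of each week.
The following Tuesday is July 21, 2026.
The following Sunday is July 26, 2026.
Next Tuesday: July 28, 2026.

July 21, 2026; July 26, 2026; July 28, 2026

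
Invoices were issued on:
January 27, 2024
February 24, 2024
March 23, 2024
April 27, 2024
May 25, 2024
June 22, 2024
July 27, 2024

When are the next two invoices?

August 24, 2024; September 28, 2024

Gaps: 28, 28, 35, 28, 28, 35 days — a mix of 28 and 35. Every date is a Saturday.
Each is the 4th Saturday of its month.
4th Saturday of August 2024: August 24, 2024.
September 2024 — 4th Saturday is September 28, 2024.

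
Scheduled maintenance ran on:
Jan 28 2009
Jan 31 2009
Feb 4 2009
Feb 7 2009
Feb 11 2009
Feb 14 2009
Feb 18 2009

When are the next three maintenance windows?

Every event lands on a Wednesday or Saturday (gaps cycle 3, 4, 3, 4, 3, 4).
So the schedule is: every Wednesday and Saturday.
Next Saturday: Feb 21 2009.
The following Wednesday is Feb 25 2009.
Next Saturday: Feb 28 2009.

Feb 21 2009, Feb 25 2009, Feb 28 2009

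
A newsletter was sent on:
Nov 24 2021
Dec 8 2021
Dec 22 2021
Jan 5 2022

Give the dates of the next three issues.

Jan 19 2022, Feb 2 2022, Feb 16 2022

Every event comes 14 days after the last (14, 14, 14).
Jan 5 2022 + 14 days = Jan 19 2022.
Jan 19 2022 + 14 days = Feb 2 2022.
Feb 2 2022 + 14 days = Feb 16 2022.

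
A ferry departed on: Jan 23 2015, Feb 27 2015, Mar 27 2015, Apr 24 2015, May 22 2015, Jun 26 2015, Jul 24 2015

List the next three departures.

These are Fridays at 28- or 35-day spacing (35, 28, 28, 28, 35, 28).
The pattern: 4th Friday of the month.
4th Friday of August 2015: Aug 28 2015.
4th Friday of September 2015: Sep 25 2015.
4th Friday of October 2015: Oct 23 2015.

Aug 28 2015, Sep 25 2015, Oct 23 2015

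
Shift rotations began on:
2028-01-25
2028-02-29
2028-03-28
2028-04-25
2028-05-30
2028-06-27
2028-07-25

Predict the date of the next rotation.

These are Tuesdays with 35, 28, 28, 35, 28, 28-day gaps.
Each is the final Tuesday of its month — 2028-02-29 is past the 28th, so '4th Tuesday' doesn't fit.
Last Tuesday of August 2028: 2028-08-29.

2028-08-29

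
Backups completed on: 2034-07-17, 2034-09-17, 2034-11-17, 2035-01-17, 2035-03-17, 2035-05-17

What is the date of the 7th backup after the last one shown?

2036-07-17

Each date is the 17th; the gaps (62, 61, 61, 59, 61) track the month lengths.
The rule is the 17th of every 2 months.
Next: July 2035 → 2035-07-17.
Next: September 2035 → 2035-09-17.
Next: November 2035 → 2035-11-17.
Next: January 2036 → 2036-01-17.
Next: March 2036 → 2036-03-17.
May 2036: 2036-05-17.
July 2036: 2036-07-17.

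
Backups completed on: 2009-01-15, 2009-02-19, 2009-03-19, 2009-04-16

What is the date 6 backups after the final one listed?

2009-10-15

All dates are Thursdays, 35, 28, 28 days apart.
Specifically, the 3rd Thursday of each month.
3rd Thursday of May 2009: 2009-05-21.
June 2009 — 3rd Thursday is 2009-06-18.
3rd Thursday of July 2009: 2009-07-16.
August 2009 — 3rd Thursday is 2009-08-20.
September 2009 — 3rd Thursday is 2009-09-17.
October 2009 — 3rd Thursday is 2009-10-15.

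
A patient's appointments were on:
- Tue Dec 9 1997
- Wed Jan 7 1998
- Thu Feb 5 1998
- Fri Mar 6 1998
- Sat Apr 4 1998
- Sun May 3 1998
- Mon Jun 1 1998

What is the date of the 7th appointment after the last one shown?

Mon Dec 21 1998

Gaps between consecutive events: 29, 29, 29, 29, 29, 29 days — a constant 29-day interval.
Mon Jun 1 1998 + 29 days = Tue Jun 30 1998.
Tue Jun 30 1998 + 29 days = Wed Jul 29 1998.
Wed Jul 29 1998 + 29 days = Thu Aug 27 1998.
Thu Aug 27 1998 + 29 days = Fri Sep 25 1998.
Fri Sep 25 1998 + 29 days = Sat Oct 24 1998.
Sat Oct 24 1998 + 29 days = Sun Nov 22 1998.
Sun Nov 22 1998 + 29 days = Mon Dec 21 1998.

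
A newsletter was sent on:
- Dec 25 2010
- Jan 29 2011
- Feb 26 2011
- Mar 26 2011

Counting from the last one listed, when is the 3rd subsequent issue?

Jun 25 2011

All Saturdays; the gaps (35, 28, 28) vary with month length.
This is the last Saturday of each month.
April 2011 ends with Saturday Apr 30 2011.
May 2011 ends with Saturday May 28 2011.
Last Saturday of June 2011: Jun 25 2011.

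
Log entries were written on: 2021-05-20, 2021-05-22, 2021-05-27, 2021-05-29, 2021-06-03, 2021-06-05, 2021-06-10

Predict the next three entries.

2021-06-12, 2021-06-17, 2021-06-19

Gaps: 2, 5, 2, 5, 2, 5 days — not constant, but cyclic with period 2.
The events fall on every Thursday and Saturday.
The following Saturday is 2021-06-12.
Next Thursday: 2021-06-17.
Next Saturday: 2021-06-19.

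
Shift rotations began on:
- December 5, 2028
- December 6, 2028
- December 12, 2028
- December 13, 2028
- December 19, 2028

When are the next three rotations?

Gaps: 1, 6, 1, 6 days — not constant, but cyclic with period 2.
The events fall on every Tuesday and Wednesday.
The following Wednesday is December 20, 2028.
Next Tuesday: December 26, 2028.
The following Wednesday is December 27, 2028.

December 20, 2028; December 26, 2028; December 27, 2028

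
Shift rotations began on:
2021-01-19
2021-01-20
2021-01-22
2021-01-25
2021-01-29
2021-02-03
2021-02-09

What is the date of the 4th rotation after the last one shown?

Intervals are 1, 2, 3, 4, 5, 6 days — an arithmetic progression with common difference 1.
Next gap: 7 days. 2021-02-09 + 7 days = 2021-02-16.
Next gap: 8 days. 2021-02-16 + 8 days = 2021-02-24.
Next gap: 9 days. 2021-02-24 + 9 days = 2021-03-05.
Next gap: 10 days. 2021-03-05 + 10 days = 2021-03-15.

2021-03-15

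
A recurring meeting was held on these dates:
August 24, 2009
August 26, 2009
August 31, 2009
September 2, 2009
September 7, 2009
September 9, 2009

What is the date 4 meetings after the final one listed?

September 23, 2009

The gap pattern 2, 5, 2, 5, 2 repeats every 2 events.
These are the Mondays and Wednesdays of each week.
Next Monday: September 14, 2009.
The following Wednesday is September 16, 2009.
Next Monday: September 21, 2009.
The following Wednesday is September 23, 2009.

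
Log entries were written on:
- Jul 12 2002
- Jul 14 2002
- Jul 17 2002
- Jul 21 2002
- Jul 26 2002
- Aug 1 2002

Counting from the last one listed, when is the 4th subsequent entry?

Intervals are 2, 3, 4, 5, 6 days — an arithmetic progression with common difference 1.
Next gap: 7 days. Aug 1 2002 + 7 days = Aug 8 2002.
Next gap: 8 days. Aug 8 2002 + 8 days = Aug 16 2002.
Next gap: 9 days. Aug 16 2002 + 9 days = Aug 25 2002.
Next gap: 10 days. Aug 25 2002 + 10 days = Sep 4 2002.

Sep 4 2002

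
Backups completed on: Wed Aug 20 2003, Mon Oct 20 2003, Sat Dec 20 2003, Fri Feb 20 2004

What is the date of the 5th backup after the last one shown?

Each date is the 20th; the gaps (61, 61, 62) track the month lengths.
The rule is the 20th of every 2 months.
Next: April 2004 → Tue Apr 20 2004.
June 2004: Sun Jun 20 2004.
Next: August 2004 → Fri Aug 20 2004.
October 2004: Wed Oct 20 2004.
Next: December 2004 → Mon Dec 20 2004.

Mon Dec 20 2004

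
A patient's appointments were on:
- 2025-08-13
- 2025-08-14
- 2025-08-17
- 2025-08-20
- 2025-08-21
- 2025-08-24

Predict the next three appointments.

2025-08-27, 2025-08-28, 2025-08-31

Gaps: 1, 3, 3, 1, 3 days — not constant, but cyclic with period 3.
The events fall on every Wednesday, Thursday and Sunday.
Next Wednesday: 2025-08-27.
Next Thursday: 2025-08-28.
The following Sunday is 2025-08-31.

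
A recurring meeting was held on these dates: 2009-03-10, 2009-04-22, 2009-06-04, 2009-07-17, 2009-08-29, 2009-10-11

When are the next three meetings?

2009-11-23, 2010-01-05, 2010-02-17

The spacing is 43, 43, 43, 43, 43 days — always 43 days.
2009-10-11 + 43 days = 2009-11-23.
2009-11-23 + 43 days = 2010-01-05.
2010-01-05 + 43 days = 2010-02-17.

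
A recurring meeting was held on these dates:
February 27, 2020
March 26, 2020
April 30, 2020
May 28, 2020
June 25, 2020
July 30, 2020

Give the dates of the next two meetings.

August 27, 2020; September 24, 2020

All Thursdays; the gaps (28, 35, 28, 28, 35) vary with month length.
This is the last Thursday of each month.
August 2020 ends with Thursday August 27, 2020.
September 2020 ends with Thursday September 24, 2020.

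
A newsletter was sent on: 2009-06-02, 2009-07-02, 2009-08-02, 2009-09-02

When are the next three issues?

Each date is the 2nd; the gaps (30, 31, 31) track the month lengths.
The rule is the 2nd of each month.
October 2009: 2009-10-02.
Next: November 2009 → 2009-11-02.
Next: December 2009 → 2009-12-02.

2009-10-02, 2009-11-02, 2009-12-02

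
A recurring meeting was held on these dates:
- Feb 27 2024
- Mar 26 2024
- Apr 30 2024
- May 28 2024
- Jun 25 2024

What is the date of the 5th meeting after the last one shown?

All Tuesdays; the gaps (28, 35, 28, 28) vary with month length.
This is the last Tuesday of each month.
July 2024 ends with Tuesday Jul 30 2024.
August 2024 ends with Tuesday Aug 27 2024.
September 2024 ends with Tuesday Sep 24 2024.
October 2024 ends with Tuesday Oct 29 2024.
Last Tuesday of November 2024: Nov 26 2024.

Nov 26 2024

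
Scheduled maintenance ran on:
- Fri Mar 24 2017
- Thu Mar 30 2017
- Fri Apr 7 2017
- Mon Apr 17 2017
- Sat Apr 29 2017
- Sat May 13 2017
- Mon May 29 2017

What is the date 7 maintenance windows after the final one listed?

The spacing grows by 2 each time: 6, 8, 10, 12, 14, 16 days.
Next gap: 18 days. Mon May 29 2017 + 18 days = Fri Jun 16 2017.
Next gap: 20 days. Fri Jun 16 2017 + 20 days = Thu Jul 6 2017.
Next gap: 22 days. Thu Jul 6 2017 + 22 days = Fri Jul 28 2017.
Next gap: 24 days. Fri Jul 28 2017 + 24 days = Mon Aug 21 2017.
Next gap: 26 days. Mon Aug 21 2017 + 26 days = Sat Sep 16 2017.
Next gap: 28 days. Sat Sep 16 2017 + 28 days = Sat Oct 14 2017.
Next gap: 30 days. Sat Oct 14 2017 + 30 days = Mon Nov 13 2017.

Mon Nov 13 2017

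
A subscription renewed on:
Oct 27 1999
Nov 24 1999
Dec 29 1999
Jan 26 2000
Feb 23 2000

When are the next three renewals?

Mar 29 2000, Apr 26 2000, May 31 2000

These are Wednesdays with 28, 35, 28, 28-day gaps.
Each is the final Wednesday of its month — Dec 29 1999 is past the 28th, so '4th Wednesday' doesn't fit.
Last Wednesday of March 2000: Mar 29 2000.
April 2000 ends with Wednesday Apr 26 2000.
Last Wednesday of May 2000: May 31 2000.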